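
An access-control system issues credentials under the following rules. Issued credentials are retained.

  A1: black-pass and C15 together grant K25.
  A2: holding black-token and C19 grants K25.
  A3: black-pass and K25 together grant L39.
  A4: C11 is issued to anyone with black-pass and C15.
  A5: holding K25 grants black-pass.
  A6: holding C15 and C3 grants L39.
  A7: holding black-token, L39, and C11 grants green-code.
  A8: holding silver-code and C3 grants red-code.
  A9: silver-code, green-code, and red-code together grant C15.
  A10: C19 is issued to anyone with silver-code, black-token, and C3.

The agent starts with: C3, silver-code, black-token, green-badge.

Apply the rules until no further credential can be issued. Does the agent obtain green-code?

green-code would need black-token, L39, and C11 (A7), but C11 is never granted.

No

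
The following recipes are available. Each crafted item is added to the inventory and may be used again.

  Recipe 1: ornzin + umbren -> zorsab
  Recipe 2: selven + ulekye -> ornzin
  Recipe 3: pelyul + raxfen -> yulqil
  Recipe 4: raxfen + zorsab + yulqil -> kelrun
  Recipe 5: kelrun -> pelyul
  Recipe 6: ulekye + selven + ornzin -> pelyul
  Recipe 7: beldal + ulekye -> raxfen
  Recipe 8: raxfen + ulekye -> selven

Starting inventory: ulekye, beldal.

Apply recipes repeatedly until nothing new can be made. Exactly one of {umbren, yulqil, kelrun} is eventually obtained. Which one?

yulqil

Using Recipe 7, beldal and ulekye make raxfen.
Using Recipe 8, raxfen and ulekye make selven.
Using Recipe 2, selven and ulekye make ornzin.
ulekye + selven + ornzin -> pelyul (Recipe 6).
Using Recipe 3, pelyul and raxfen make yulqil.
kelrun would need raxfen, zorsab, and yulqil (Recipe 4), but zorsab is never obtained. No rule produces umbren, and it is not given.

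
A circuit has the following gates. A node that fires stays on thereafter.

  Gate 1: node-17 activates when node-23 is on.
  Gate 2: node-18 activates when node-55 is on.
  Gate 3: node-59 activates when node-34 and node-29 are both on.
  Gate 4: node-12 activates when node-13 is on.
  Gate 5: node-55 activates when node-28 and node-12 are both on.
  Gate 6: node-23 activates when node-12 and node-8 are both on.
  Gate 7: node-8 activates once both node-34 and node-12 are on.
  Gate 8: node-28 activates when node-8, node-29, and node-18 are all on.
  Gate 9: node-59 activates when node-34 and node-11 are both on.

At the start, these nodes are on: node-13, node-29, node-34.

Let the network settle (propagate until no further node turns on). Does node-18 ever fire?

No

node-18 would need node-55 (Gate 2), but node-55 never turns on.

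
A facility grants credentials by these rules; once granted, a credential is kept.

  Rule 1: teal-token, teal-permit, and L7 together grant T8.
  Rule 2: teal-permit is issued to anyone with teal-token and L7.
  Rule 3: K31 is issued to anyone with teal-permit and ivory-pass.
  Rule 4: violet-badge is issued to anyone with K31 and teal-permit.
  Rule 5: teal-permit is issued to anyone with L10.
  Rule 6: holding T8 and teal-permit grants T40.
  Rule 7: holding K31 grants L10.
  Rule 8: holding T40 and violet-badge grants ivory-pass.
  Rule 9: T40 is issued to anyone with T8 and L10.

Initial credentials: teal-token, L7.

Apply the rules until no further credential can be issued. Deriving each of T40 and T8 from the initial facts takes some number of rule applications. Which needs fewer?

T8: Holding teal-token and L7 grants teal-permit (Rule 2). Holding teal-token, teal-permit, and L7 grants T8 (Rule 1). [2 rule applications]
T40: Holding teal-token and L7 grants teal-permit (Rule 2). Holding teal-token, teal-permit, and L7 grants T8 (Rule 1). Holding T8 and teal-permit grants T40 (Rule 6). [3 rule applications]
T8 needs fewer.

T8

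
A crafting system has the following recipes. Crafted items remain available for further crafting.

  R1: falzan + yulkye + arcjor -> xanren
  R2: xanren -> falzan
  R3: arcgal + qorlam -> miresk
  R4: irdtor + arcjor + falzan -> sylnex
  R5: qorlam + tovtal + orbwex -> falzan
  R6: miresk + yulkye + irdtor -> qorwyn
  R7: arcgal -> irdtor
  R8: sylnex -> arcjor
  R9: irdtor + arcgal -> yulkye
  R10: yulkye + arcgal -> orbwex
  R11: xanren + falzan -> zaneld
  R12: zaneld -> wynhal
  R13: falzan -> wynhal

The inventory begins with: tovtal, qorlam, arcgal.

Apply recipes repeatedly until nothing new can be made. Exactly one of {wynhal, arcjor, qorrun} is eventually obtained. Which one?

Using R7, arcgal makes irdtor.
Using R9, irdtor and arcgal make yulkye.
yulkye + arcgal -> orbwex (R10).
Using R5, qorlam, tovtal, and orbwex make falzan.
falzan -> wynhal (R13).
No rule produces qorrun, and it is not given. arcjor would need sylnex (R8), but sylnex is never obtained.

wynhal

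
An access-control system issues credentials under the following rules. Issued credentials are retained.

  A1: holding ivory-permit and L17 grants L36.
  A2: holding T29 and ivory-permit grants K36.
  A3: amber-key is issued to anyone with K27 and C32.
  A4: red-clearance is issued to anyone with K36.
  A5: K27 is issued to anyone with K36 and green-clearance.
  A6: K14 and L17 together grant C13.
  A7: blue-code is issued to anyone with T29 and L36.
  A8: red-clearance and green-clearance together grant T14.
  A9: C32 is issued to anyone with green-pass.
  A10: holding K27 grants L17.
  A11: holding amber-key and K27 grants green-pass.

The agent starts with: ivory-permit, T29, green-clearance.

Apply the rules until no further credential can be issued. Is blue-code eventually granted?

Holding T29 and ivory-permit grants K36 (A2).
Holding K36 and green-clearance grants K27 (A5).
Holding K27 grants L17 (A10).
Holding ivory-permit and L17 grants L36 (A1).
Holding T29 and L36 grants blue-code (A7).

Yes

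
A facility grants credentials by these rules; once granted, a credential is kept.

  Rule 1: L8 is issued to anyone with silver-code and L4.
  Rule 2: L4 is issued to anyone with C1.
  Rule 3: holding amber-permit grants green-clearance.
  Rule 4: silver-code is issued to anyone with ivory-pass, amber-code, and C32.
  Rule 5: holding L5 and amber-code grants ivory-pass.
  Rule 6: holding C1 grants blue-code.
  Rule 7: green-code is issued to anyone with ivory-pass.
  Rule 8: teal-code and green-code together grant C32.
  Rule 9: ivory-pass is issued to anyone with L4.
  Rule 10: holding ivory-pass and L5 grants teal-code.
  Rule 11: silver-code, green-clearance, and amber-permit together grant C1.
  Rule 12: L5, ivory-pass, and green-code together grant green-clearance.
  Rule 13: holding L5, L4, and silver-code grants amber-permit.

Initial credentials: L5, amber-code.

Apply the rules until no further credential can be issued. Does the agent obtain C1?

C1 would need silver-code, green-clearance, and amber-permit (Rule 11), but amber-permit is never granted.

No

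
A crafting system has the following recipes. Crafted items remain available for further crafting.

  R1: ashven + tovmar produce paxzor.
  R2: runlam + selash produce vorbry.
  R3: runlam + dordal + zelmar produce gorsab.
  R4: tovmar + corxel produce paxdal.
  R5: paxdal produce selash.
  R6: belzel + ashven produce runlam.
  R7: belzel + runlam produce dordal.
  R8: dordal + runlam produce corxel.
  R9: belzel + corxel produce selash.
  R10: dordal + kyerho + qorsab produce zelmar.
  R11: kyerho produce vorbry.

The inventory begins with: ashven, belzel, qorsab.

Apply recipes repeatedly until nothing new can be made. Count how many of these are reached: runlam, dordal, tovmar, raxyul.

belzel + ashven → runlam (R6).
Using R7, belzel and runlam make dordal.
runlam: reached.
dordal: reached.
No rule produces tovmar, and it is not given.
No rule produces raxyul, and it is not given.
Reached: runlam and dordal — 2 of the 4.

2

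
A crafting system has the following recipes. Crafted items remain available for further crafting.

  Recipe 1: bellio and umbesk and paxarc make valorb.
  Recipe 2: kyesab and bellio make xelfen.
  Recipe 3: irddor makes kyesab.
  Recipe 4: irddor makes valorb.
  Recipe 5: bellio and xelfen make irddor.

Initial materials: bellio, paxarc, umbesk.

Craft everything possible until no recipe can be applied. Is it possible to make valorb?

Yes

Using Recipe 1, bellio, umbesk, and paxarc make valorb.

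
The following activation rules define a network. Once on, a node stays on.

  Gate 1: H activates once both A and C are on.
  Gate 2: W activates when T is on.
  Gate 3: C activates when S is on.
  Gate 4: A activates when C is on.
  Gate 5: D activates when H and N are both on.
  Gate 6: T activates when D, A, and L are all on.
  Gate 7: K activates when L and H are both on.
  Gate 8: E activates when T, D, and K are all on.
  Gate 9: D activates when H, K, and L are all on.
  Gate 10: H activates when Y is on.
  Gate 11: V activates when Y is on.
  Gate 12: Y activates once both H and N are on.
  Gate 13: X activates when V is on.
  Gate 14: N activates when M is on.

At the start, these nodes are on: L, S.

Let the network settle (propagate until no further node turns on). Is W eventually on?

Yes

Gate 3: S on → C on.
C is on, so A activates (Gate 4).
A and C are on, so H activates (Gate 1).
L and H are on, so K activates (Gate 7).
Gate 9: H, K, and L on → D on.
D, A, and L are on, so T activates (Gate 6).
T is on, so W activates (Gate 2).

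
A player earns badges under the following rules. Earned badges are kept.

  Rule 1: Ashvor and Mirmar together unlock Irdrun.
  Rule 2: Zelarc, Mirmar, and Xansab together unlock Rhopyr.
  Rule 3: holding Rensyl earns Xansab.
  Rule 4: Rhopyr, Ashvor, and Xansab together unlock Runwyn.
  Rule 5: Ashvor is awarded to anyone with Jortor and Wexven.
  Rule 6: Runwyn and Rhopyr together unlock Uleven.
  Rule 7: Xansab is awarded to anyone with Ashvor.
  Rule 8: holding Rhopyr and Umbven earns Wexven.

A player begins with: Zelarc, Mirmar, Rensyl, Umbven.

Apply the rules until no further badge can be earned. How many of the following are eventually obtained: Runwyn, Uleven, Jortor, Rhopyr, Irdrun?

1

With Rensyl, Xansab is earned (Rule 3).
With Zelarc, Mirmar, and Xansab, Rhopyr is earned (Rule 2).
Runwyn would need Rhopyr, Ashvor, and Xansab (Rule 4), but Ashvor is never earned.
Uleven would need Runwyn and Rhopyr (Rule 6), but Runwyn is never earned.
No rule produces Jortor, and it is not given.
Rhopyr: reached.
Irdrun would need Ashvor and Mirmar (Rule 1), but Ashvor is never earned.
Reached: Rhopyr — 1 of the 5.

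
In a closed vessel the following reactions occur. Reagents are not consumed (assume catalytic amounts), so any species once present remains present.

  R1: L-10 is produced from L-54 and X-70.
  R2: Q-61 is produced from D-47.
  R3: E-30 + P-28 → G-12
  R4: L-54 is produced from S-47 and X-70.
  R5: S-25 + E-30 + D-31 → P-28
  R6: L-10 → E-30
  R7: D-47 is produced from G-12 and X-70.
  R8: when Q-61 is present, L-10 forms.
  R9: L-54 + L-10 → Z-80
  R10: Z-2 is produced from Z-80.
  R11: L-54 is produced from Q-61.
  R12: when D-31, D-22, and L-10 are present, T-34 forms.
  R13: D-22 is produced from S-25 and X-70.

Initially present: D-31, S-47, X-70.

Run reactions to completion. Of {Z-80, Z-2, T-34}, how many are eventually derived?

2

S-47 and X-70 present → L-54 forms (R4).
L-54 and X-70 present → L-10 forms (R1).
L-54 and L-10 present → Z-80 forms (R9).
Z-80 present → Z-2 forms (R10).
Z-80: reached.
Z-2: reached.
T-34 would need D-31, D-22, and L-10 (R12), but D-22 never forms.
Reached: Z-80 and Z-2 — 2 of the 3.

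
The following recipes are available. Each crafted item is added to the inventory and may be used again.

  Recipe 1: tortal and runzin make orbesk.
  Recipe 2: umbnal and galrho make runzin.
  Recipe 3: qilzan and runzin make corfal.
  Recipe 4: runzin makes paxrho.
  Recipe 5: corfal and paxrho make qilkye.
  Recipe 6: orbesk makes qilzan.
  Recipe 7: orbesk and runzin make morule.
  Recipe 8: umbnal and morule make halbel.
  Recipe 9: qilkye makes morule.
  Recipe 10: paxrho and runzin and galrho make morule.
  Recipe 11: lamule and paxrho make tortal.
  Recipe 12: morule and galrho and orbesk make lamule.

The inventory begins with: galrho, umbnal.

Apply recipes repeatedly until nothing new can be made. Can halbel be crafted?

Using Recipe 2, umbnal and galrho make runzin.
runzin → paxrho (Recipe 4).
paxrho and runzin and galrho → morule (Recipe 10).
umbnal and morule → halbel (Recipe 8).

Yes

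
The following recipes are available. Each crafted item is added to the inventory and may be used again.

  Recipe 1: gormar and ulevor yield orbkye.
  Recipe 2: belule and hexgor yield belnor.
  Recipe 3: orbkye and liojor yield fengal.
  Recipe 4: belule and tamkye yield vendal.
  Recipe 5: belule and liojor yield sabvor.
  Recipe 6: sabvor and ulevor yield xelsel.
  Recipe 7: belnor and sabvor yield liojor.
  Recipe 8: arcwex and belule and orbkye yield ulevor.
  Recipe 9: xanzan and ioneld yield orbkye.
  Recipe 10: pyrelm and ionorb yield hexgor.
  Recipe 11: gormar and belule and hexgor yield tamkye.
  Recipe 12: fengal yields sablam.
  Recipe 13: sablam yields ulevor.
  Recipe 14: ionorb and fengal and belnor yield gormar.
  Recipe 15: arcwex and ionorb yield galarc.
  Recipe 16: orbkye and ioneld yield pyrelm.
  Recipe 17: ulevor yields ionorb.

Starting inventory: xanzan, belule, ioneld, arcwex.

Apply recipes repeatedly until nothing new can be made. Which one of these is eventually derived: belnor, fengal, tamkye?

belnor

Using Recipe 9, xanzan and ioneld make orbkye.
Using Recipe 8, arcwex, belule, and orbkye make ulevor.
Using Recipe 16, orbkye and ioneld make pyrelm.
ulevor → ionorb (Recipe 17).
Using Recipe 10, pyrelm and ionorb make hexgor.
belule and hexgor → belnor (Recipe 2).
tamkye would need gormar, belule, and hexgor (Recipe 11), but gormar is never obtained. fengal would need orbkye and liojor (Recipe 3), but liojor is never obtained.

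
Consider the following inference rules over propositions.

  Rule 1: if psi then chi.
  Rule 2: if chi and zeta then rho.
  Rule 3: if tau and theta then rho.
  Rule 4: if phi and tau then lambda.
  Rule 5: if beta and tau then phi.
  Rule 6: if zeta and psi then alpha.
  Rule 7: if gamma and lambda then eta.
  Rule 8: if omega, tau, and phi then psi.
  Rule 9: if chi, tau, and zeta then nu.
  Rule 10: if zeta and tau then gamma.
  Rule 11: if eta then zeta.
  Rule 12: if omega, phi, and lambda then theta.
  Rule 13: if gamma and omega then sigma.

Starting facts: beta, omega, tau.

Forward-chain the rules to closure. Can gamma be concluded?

No

gamma would need zeta and tau (Rule 10), but zeta is never established.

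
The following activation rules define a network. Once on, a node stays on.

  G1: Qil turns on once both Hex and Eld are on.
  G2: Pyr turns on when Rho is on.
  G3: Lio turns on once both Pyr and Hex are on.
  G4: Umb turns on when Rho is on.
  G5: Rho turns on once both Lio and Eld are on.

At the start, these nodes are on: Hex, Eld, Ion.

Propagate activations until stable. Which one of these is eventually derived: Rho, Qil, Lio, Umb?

G1: Hex and Eld on → Qil on.
Lio would need Pyr and Hex (G3), but Pyr never turns on. Rho would need Lio and Eld (G5), but Lio never turns on. Umb would need Rho (G4), but Rho never turns on.

Qil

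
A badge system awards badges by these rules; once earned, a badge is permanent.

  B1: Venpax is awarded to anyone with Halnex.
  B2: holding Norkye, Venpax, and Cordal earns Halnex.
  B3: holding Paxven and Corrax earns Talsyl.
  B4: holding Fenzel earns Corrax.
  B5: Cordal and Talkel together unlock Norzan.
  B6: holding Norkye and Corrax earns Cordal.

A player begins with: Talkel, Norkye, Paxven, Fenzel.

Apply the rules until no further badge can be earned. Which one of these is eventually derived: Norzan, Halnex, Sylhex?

With Fenzel, Corrax is earned (B4).
With Norkye and Corrax, Cordal is earned (B6).
With Cordal and Talkel, Norzan is earned (B5).
No rule produces Sylhex, and it is not given. Halnex would need Norkye, Venpax, and Cordal (B2), but Venpax is never earned.

Norzan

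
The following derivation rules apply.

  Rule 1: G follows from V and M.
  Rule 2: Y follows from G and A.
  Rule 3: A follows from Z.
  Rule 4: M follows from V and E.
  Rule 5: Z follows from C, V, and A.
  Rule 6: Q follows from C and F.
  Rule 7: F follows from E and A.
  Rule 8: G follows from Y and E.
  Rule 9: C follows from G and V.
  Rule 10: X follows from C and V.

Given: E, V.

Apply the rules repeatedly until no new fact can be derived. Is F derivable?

No

F would need E and A (Rule 7), but A is never established.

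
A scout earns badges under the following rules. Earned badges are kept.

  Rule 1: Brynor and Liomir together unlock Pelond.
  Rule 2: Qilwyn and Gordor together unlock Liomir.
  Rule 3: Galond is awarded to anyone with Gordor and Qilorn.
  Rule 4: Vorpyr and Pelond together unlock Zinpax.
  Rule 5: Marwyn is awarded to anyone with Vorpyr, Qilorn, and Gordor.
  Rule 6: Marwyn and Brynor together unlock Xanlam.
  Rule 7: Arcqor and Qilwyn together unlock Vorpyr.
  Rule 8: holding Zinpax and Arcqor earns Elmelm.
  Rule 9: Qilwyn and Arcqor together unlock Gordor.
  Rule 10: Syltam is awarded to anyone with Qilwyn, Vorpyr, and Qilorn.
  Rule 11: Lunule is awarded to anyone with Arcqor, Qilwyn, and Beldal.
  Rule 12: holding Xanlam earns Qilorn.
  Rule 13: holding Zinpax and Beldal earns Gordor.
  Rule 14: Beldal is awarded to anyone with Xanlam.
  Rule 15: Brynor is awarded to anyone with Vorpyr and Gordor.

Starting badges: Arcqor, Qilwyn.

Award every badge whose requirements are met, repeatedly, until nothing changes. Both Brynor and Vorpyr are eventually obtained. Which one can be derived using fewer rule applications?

Vorpyr

Vorpyr: With Arcqor and Qilwyn, Vorpyr is earned (Rule 7). [1 rule application]
Brynor: With Qilwyn and Arcqor, Gordor is earned (Rule 9). With Arcqor and Qilwyn, Vorpyr is earned (Rule 7). With Vorpyr and Gordor, Brynor is earned (Rule 15). [3 rule applications]
Vorpyr needs fewer.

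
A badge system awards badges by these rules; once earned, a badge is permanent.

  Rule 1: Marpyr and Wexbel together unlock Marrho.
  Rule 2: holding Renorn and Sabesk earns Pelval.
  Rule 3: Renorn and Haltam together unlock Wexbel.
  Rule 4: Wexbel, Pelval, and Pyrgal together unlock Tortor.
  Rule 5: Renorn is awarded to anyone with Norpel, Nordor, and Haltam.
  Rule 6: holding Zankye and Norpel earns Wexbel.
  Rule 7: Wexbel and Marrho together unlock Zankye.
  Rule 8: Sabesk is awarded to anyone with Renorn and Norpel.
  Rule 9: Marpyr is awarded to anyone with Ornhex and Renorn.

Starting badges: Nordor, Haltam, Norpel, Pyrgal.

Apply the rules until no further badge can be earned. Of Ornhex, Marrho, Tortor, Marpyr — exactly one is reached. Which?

With Norpel, Nordor, and Haltam, Renorn is earned (Rule 5).
With Renorn and Haltam, Wexbel is earned (Rule 3).
With Renorn and Norpel, Sabesk is earned (Rule 8).
With Renorn and Sabesk, Pelval is earned (Rule 2).
With Wexbel, Pelval, and Pyrgal, Tortor is earned (Rule 4).
Marpyr would need Ornhex and Renorn (Rule 9), but Ornhex is never earned. No rule produces Ornhex, and it is not given. Marrho would need Marpyr and Wexbel (Rule 1), but Marpyr is never earned.

Tortor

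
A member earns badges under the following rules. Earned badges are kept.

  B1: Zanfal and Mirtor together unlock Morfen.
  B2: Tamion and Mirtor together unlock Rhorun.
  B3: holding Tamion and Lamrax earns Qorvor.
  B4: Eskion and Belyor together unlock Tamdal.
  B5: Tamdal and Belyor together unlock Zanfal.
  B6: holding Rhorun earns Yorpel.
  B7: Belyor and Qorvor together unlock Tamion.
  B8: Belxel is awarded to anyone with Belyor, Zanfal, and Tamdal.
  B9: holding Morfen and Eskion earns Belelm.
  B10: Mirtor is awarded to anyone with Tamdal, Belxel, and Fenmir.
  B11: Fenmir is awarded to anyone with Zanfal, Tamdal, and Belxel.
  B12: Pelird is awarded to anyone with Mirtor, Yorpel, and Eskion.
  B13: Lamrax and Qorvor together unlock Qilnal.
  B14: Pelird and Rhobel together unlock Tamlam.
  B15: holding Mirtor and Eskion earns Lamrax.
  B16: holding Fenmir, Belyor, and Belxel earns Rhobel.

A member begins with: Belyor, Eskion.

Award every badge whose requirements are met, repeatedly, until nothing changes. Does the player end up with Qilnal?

No

Qilnal would need Lamrax and Qorvor (B13), but Qorvor is never earned.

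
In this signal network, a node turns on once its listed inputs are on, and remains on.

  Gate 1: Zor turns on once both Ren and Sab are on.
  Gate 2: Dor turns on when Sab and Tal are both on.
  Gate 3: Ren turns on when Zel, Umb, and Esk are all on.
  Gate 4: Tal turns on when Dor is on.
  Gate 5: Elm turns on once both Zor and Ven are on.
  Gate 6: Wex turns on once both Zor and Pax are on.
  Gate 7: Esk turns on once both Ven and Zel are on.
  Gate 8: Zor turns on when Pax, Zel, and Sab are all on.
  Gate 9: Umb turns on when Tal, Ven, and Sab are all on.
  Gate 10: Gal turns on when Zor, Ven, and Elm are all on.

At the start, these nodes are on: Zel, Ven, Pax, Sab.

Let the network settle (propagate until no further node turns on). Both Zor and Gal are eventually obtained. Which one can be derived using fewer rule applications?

Zor: Pax, Zel, and Sab are on, so Zor turns on (Gate 8). [1 rule application]
Gal: Pax, Zel, and Sab are on, so Zor turns on (Gate 8). Zor and Ven are on, so Elm turns on (Gate 5). Zor, Ven, and Elm are on, so Gal turns on (Gate 10). [3 rule applications]
Zor needs fewer.

Zor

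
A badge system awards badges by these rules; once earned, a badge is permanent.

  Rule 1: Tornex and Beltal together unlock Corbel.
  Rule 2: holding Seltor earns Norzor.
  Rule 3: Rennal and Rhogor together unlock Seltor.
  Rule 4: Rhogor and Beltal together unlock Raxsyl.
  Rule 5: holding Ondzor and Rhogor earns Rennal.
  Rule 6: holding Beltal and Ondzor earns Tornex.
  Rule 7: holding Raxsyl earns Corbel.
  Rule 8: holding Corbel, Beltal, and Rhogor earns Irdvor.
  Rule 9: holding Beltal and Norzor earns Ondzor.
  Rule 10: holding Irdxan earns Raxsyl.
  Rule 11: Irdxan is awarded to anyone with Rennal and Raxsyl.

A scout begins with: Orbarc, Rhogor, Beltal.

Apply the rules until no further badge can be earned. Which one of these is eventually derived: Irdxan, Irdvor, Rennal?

With Rhogor and Beltal, Raxsyl is earned (Rule 4).
With Raxsyl, Corbel is earned (Rule 7).
With Corbel, Beltal, and Rhogor, Irdvor is earned (Rule 8).
Rennal would need Ondzor and Rhogor (Rule 5), but Ondzor is never earned. Irdxan would need Rennal and Raxsyl (Rule 11), but Rennal is never earned.

Irdvor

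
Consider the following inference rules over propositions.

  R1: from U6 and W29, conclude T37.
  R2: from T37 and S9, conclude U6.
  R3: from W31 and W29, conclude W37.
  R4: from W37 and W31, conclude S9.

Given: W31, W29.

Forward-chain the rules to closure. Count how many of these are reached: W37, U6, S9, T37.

2

W31 and W29 hold, so W37 follows (R3).
W37 and W31 hold, so S9 follows (R4).
W37: reached.
U6 would need T37 and S9 (R2), but T37 is never established.
S9: reached.
T37 would need U6 and W29 (R1), but U6 is never established.
Reached: W37 and S9 — 2 of the 4.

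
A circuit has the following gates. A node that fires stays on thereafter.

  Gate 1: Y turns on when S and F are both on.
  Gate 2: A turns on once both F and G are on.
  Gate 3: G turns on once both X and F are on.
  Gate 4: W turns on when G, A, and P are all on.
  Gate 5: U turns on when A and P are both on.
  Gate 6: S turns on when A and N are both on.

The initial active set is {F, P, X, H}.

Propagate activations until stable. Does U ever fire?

Yes

X and F are on, so G turns on (Gate 3).
F and G are on, so A turns on (Gate 2).
A and P are on, so U turns on (Gate 5).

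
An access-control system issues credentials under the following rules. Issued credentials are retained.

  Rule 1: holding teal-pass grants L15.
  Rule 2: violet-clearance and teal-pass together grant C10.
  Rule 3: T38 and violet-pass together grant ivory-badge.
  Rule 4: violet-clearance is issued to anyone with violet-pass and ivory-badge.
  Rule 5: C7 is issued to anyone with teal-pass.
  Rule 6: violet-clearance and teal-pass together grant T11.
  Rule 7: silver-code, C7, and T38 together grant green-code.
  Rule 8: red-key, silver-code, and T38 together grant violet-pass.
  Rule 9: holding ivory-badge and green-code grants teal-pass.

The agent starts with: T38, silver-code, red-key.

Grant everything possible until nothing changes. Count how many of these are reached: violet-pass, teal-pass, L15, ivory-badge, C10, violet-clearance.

3

Holding red-key, silver-code, and T38 grants violet-pass (Rule 8).
Holding T38 and violet-pass grants ivory-badge (Rule 3).
Holding violet-pass and ivory-badge grants violet-clearance (Rule 4).
violet-pass: reached.
teal-pass would need ivory-badge and green-code (Rule 9), but green-code is never granted.
L15 would need teal-pass (Rule 1), but teal-pass is never granted.
ivory-badge: reached.
C10 would need violet-clearance and teal-pass (Rule 2), but teal-pass is never granted.
violet-clearance: reached.
Reached: violet-pass, ivory-badge, and violet-clearance — 3 of the 6.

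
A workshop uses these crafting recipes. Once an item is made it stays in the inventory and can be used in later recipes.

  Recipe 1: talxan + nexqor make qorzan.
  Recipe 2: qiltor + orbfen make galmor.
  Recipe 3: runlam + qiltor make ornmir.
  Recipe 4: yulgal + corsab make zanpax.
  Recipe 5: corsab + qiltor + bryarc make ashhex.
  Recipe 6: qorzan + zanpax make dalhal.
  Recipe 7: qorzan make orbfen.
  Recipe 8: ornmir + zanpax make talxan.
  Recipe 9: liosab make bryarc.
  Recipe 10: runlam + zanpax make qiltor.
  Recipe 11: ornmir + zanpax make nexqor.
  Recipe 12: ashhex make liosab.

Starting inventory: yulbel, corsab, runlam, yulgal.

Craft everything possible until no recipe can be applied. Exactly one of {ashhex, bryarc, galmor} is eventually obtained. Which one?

galmor

Using Recipe 4, yulgal and corsab make zanpax.
Using Recipe 10, runlam and zanpax make qiltor.
runlam + qiltor → ornmir (Recipe 3).
ornmir + zanpax → nexqor (Recipe 11).
Using Recipe 8, ornmir and zanpax make talxan.
talxan + nexqor → qorzan (Recipe 1).
Using Recipe 7, qorzan makes orbfen.
qiltor + orbfen → galmor (Recipe 2).
ashhex would need corsab, qiltor, and bryarc (Recipe 5), but bryarc is never obtained. bryarc would need liosab (Recipe 9), but liosab is never obtained.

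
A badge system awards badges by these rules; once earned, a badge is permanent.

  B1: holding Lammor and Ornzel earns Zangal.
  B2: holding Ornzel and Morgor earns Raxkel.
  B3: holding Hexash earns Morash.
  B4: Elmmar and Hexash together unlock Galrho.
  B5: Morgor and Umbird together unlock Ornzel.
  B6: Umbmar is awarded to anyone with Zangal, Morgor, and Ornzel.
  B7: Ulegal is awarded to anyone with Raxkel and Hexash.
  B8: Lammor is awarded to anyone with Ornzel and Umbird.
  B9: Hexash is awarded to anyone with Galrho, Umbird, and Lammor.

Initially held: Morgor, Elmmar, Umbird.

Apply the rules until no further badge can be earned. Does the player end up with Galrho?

No

Galrho would need Elmmar and Hexash (B4), but Hexash is never earned.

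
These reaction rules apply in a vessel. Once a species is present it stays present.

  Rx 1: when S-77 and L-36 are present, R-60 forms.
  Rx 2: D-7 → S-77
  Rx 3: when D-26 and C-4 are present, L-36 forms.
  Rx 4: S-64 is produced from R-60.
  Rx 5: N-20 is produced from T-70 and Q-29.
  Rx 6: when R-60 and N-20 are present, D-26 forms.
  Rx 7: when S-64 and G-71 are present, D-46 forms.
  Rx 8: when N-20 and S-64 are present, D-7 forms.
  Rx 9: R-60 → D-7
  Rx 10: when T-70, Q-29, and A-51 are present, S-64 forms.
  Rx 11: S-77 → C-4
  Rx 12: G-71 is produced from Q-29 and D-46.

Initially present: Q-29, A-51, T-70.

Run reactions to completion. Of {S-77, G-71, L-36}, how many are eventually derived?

1

T-70, Q-29, and A-51 present → S-64 forms (Rx 10).
T-70 and Q-29 present → N-20 forms (Rx 5).
N-20 and S-64 present → D-7 forms (Rx 8).
D-7 present → S-77 forms (Rx 2).
S-77: reached.
G-71 would need Q-29 and D-46 (Rx 12), but D-46 never forms.
L-36 would need D-26 and C-4 (Rx 3), but D-26 never forms.
Reached: S-77 — 1 of the 3.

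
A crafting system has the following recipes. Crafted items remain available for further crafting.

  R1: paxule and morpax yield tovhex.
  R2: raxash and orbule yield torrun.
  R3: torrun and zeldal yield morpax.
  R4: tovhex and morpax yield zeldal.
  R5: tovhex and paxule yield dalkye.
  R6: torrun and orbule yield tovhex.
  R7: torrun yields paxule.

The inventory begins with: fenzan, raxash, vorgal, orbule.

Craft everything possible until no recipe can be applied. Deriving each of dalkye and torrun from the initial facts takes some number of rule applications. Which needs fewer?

torrun

torrun: Using R2, raxash and orbule make torrun. [1 rule application]
dalkye: raxash and orbule → torrun (R2). Using R6, torrun and orbule make tovhex. Using R7, torrun makes paxule. Using R5, tovhex and paxule make dalkye. [4 rule applications]
torrun needs fewer.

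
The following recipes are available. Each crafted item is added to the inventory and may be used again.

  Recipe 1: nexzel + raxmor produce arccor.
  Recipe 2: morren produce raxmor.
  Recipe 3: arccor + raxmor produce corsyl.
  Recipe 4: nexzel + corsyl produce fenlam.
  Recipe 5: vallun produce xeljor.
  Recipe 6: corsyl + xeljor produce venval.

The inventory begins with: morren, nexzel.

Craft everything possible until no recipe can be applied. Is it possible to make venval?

No

venval would need corsyl and xeljor (Recipe 6), but xeljor is never obtained.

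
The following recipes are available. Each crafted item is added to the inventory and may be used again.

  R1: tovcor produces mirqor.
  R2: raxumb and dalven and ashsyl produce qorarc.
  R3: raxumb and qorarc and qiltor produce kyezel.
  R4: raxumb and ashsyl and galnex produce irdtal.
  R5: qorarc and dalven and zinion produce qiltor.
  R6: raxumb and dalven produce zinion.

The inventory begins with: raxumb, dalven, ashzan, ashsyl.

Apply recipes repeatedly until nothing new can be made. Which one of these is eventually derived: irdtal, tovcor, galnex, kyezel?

Using R2, raxumb, dalven, and ashsyl make qorarc.
Using R6, raxumb and dalven make zinion.
Using R5, qorarc, dalven, and zinion make qiltor.
raxumb and qorarc and qiltor → kyezel (R3).
irdtal would need raxumb, ashsyl, and galnex (R4), but galnex is never obtained. No rule produces galnex, and it is not given. No rule produces tovcor, and it is not given.

kyezel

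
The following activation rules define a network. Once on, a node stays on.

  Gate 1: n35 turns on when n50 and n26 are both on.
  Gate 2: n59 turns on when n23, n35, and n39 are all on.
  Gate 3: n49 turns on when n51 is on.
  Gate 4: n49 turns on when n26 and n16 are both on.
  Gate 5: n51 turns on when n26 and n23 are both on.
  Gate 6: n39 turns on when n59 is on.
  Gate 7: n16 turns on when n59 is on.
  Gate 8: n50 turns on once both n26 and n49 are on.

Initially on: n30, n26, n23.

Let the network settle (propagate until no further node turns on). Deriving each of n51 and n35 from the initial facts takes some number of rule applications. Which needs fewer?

n51: n26 and n23 are on, so n51 turns on (Gate 5). [1 rule application]
n35: Gate 5: n26 and n23 on → n51 on. n51 is on, so n49 turns on (Gate 3). Gate 8: n26 and n49 on → n50 on. n50 and n26 are on, so n35 turns on (Gate 1). [4 rule applications]
n51 needs fewer.

n51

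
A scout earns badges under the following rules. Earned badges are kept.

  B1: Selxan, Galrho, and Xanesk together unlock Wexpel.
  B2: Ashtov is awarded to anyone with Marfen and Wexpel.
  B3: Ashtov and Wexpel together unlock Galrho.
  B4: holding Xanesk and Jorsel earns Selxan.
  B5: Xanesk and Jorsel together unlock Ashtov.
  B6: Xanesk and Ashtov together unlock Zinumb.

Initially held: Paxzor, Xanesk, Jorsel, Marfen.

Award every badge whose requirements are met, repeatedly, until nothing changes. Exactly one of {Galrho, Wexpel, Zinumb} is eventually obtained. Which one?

Zinumb

With Xanesk and Jorsel, Ashtov is earned (B5).
With Xanesk and Ashtov, Zinumb is earned (B6).
Galrho would need Ashtov and Wexpel (B3), but Wexpel is never earned. Wexpel would need Selxan, Galrho, and Xanesk (B1), but Galrho is never earned.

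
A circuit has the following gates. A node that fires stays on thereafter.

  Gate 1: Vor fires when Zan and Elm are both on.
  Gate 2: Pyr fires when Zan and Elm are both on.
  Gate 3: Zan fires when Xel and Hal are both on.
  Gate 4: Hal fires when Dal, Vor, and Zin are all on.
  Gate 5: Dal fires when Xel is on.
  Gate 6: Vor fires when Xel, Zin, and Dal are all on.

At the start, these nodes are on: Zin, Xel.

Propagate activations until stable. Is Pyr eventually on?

Pyr would need Zan and Elm (Gate 2), but Elm never turns on.

No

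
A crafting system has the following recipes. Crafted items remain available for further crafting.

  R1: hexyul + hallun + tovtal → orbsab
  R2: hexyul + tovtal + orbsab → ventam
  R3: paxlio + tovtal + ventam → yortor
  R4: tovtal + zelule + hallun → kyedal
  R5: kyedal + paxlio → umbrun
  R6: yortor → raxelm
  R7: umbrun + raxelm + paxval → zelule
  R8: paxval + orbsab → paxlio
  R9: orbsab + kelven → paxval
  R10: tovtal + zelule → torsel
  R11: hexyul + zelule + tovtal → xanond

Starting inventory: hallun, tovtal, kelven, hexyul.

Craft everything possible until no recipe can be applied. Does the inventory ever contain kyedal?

kyedal would need tovtal, zelule, and hallun (R4), but zelule is never obtained.

No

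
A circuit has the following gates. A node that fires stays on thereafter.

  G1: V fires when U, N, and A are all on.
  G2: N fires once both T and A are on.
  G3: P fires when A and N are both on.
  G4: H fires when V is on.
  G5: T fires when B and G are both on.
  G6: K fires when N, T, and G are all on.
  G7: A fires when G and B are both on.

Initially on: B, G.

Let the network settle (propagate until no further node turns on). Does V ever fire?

No

V would need U, N, and A (G1), but U never turns on.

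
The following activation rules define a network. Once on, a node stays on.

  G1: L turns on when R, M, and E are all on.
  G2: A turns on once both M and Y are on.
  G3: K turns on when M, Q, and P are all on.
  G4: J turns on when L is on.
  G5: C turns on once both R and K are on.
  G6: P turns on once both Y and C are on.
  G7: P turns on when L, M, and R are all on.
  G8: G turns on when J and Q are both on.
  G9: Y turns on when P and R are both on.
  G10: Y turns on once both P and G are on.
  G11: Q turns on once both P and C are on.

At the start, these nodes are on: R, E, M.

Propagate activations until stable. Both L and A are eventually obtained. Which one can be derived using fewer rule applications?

L

L: G1: R, M, and E on → L on. [1 rule application]
A: R, M, and E are on, so L turns on (G1). L, M, and R are on, so P turns on (G7). G9: P and R on → Y on. M and Y are on, so A turns on (G2). [4 rule applications]
L needs fewer.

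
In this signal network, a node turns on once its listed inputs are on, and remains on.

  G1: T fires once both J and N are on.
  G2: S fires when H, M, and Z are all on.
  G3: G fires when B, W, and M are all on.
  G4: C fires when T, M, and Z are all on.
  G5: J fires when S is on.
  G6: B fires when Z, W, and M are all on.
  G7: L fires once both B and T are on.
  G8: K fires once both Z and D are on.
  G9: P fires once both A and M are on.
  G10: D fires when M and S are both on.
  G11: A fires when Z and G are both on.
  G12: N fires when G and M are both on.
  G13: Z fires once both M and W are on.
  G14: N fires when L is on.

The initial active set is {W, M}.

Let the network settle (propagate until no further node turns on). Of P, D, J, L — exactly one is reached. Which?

G13: M and W on → Z on.
Z, W, and M are on, so B fires (G6).
B, W, and M are on, so G fires (G3).
Z and G are on, so A fires (G11).
G9: A and M on → P on.
L would need B and T (G7), but T never turns on. D would need M and S (G10), but S never turns on. J would need S (G5), but S never turns on.

P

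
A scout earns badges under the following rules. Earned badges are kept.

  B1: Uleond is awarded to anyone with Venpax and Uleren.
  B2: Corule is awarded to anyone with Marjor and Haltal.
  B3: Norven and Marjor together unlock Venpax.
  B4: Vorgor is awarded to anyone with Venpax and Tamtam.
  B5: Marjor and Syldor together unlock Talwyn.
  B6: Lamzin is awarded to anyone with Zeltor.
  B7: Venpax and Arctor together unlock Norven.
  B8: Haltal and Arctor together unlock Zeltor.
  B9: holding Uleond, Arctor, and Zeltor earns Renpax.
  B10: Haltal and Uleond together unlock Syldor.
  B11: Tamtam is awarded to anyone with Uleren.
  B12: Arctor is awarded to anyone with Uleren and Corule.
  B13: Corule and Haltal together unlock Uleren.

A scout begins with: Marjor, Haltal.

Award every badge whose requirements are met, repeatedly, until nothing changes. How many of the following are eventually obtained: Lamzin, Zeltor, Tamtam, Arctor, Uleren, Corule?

6

With Marjor and Haltal, Corule is earned (B2).
With Corule and Haltal, Uleren is earned (B13).
With Uleren, Tamtam is earned (B11).
With Uleren and Corule, Arctor is earned (B12).
With Haltal and Arctor, Zeltor is earned (B8).
With Zeltor, Lamzin is earned (B6).
Lamzin: reached.
Zeltor: reached.
Tamtam: reached.
Arctor: reached.
Uleren: reached.
Corule: reached.
All 6 are reached.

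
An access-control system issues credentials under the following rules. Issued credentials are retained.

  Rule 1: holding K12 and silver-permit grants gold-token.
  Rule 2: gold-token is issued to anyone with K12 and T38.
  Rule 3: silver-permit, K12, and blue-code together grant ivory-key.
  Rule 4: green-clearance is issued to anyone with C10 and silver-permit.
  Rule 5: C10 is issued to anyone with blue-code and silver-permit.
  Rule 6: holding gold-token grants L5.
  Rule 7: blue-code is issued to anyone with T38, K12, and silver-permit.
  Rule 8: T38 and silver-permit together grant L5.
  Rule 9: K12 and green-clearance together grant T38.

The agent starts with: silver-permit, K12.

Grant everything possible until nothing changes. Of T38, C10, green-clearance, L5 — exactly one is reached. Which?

Holding K12 and silver-permit grants gold-token (Rule 1).
Holding gold-token grants L5 (Rule 6).
T38 would need K12 and green-clearance (Rule 9), but green-clearance is never granted. C10 would need blue-code and silver-permit (Rule 5), but blue-code is never granted. green-clearance would need C10 and silver-permit (Rule 4), but C10 is never granted.

L5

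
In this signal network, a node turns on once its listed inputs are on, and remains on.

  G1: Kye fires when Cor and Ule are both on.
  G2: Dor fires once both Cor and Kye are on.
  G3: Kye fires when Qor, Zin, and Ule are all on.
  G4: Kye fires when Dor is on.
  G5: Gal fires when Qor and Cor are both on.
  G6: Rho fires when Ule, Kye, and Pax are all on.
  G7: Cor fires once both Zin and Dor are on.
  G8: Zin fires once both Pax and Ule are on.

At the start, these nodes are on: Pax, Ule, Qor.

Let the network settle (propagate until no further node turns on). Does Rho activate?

Yes

Pax and Ule are on, so Zin fires (G8).
G3: Qor, Zin, and Ule on → Kye on.
G6: Ule, Kye, and Pax on → Rho on.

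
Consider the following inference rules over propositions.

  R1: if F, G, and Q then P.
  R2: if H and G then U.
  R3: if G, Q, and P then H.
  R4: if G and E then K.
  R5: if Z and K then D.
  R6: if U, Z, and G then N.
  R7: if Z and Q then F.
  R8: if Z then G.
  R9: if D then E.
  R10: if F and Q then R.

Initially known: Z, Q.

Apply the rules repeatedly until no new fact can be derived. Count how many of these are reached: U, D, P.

2

From Z and Q, R7 gives F.
From Z, R8 gives G.
From F, G, and Q, R1 gives P.
From G, Q, and P, R3 gives H.
H and G hold, so U follows (R2).
U: reached.
D would need Z and K (R5), but K is never established.
P: reached.
Reached: U and P — 2 of the 3.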